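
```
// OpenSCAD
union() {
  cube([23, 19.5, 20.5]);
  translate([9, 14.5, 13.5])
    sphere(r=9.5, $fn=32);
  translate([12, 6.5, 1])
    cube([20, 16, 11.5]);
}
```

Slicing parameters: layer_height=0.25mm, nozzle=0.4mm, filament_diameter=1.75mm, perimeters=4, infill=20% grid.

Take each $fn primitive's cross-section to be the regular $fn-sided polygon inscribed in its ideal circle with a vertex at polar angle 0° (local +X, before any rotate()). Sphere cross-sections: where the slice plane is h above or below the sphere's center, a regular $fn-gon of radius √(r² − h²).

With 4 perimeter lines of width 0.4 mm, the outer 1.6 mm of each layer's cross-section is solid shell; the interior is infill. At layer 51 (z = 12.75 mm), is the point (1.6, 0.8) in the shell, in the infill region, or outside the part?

At z = 12.75 mm: the 23×19.5 cube contributes its full rectangle; the sphere at (9, 14.5): section is a regular 32-gon, circumradius = √(r²−h²) = √(9.5²−0.75²) = 9.470; the cube at (12, 6.5) is not intersected at this z (z outside [1, 12.5]); Taking the union: the regions partially overlap (shared area 228.07 mm²), so overlapping operands fuse into one piece — 1 connected region. Overall, the cross-section is a single solid region. The nearest boundary edge runs (23.00, 0.00)→(0.00, 0.00); distance from the point to it = 0.80 mm. The point is inside the cross-section, 0.80 mm from the nearest boundary — within the 1.6 mm shell band (4 × 0.4).

shell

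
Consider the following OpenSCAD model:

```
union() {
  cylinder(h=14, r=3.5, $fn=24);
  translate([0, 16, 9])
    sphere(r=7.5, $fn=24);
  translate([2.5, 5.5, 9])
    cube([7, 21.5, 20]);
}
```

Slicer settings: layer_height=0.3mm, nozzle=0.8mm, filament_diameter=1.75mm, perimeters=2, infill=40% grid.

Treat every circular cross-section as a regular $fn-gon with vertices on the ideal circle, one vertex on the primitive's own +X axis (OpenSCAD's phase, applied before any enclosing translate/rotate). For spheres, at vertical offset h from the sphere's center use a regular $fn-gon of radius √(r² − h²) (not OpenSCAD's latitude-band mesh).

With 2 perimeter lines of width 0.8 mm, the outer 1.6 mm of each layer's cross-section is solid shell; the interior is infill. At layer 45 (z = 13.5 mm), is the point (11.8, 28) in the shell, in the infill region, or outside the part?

At z = 13.5 mm: the r=3.5 cylinder contributes a regular 24-gon of circumradius 3.5; the r=7.5 sphere at (0, 16) contributes a regular 24-gon of circumradius √(7.5²−4.5²) = 6.000; the cube at (2.5, 5.5) (footprint 7×21.5) is included at this height; Merging all regions: the regions partially overlap (shared area 26.98 mm²), so overlapping operands fuse into one piece — 2 connected regions. Overall, the cross-section has 2 separate islands. The nearest boundary edge runs (2.50, 27.00)→(9.50, 27.00); distance from the point to it = 2.51 mm. The point is not inside any of the regions above, so it lies outside the cross-section (2.51 mm from the nearest boundary).

outside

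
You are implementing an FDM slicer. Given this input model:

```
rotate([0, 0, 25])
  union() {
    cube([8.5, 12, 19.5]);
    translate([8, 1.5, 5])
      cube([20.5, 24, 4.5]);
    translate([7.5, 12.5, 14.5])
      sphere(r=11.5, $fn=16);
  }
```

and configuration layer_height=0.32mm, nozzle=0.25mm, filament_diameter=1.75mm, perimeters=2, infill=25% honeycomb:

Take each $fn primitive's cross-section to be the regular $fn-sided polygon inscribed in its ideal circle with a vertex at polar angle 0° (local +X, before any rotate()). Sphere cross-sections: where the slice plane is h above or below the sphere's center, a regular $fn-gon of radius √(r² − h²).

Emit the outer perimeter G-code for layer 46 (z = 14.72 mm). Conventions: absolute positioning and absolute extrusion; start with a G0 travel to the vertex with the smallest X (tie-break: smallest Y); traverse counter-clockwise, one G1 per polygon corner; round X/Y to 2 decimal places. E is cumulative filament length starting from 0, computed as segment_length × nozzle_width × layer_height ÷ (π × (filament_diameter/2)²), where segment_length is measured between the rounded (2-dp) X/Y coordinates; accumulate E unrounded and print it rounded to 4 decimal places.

At z = 14.72 mm: the cube is present — its section is the full 8.5×12 rectangle; the cube at (8, 1.5) is absent (z outside [5, 9.5]); the sphere at (7.5, 12.5): section is a regular 16-gon, circumradius = √(r²−h²) = √(11.5²−0.22²) = 11.498; Taking the union: the regions partially overlap (shared area 85.53 mm²), so overlapping operands fuse into one piece — 1 connected region; (rotated 25° about Z; rotation is an isometry so areas/perimeters/island counts are preserved). The outline is a single polygon with 18 vertices. Extrusion per mm of travel: 0.25 × 0.32 / (π × 0.875²) = 0.033260. Accumulating E over each segment gives final E = 2.5341.

G0 X-9.97 Y14.00 Z14.72
G1 X-8.91 Y9.64 E0.1492
G1 X-6.25 Y6.02 E0.2987
G1 X-2.42 Y3.69 E0.4478
G1 X-1.67 Y3.58 E0.4730
G1 X0.00 Y0.00 E0.6044
G1 X7.70 Y3.59 E0.8869
G1 X7.20 Y4.68 E0.9268
G1 X9.99 Y6.73 E1.0420
G1 X12.32 Y10.57 E1.1914
G1 X13.00 Y15.00 E1.3404
G1 X11.94 Y19.36 E1.4897
G1 X9.28 Y22.98 E1.6391
G1 X5.45 Y25.30 E1.7880
G1 X1.01 Y25.99 E1.9375
G1 X-3.34 Y24.92 E2.0865
G1 X-6.96 Y22.27 E2.2357
G1 X-9.29 Y18.43 E2.3851
G1 X-9.97 Y14.00 E2.5341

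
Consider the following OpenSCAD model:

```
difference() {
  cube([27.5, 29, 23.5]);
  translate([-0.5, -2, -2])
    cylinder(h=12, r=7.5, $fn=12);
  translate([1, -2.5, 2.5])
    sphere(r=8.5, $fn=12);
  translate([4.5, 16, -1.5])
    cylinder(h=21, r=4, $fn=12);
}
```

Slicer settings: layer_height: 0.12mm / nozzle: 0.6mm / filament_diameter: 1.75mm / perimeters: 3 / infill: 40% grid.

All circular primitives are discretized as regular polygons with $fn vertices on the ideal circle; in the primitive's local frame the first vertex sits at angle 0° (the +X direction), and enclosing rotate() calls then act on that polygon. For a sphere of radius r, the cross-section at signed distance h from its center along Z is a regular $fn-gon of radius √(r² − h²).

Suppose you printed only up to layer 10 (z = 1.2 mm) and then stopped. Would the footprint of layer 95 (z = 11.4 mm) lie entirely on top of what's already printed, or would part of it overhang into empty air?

part overhangs

Compare the two slices. At z = 1.2: the 27.5×29 cube contributes its full rectangle (area 797.50 mm²); the r=7.5 cylinder at (-0.5, -2) gives a regular 12-gon of circumradius 7.5 (constant along its height) (area = (12/2)·7.500²·sin(360°/12) = 168.75 mm²); the r=8.5 sphere at (1, -2.5) contributes a regular 12-gon of circumradius √(8.5²−1.3²) = 8.400 (area = (12/2)·8.400²·sin(360°/12) = 211.68 mm²); the cylinder at (4.5, 16): section is a regular 12-gon, circumradius r=4 (area = (12/2)·4.000²·sin(360°/12) = 48.00 mm²); Taking the first minus the rest: starting from the 27.5×29 cube (797.50 mm²), the r=7.5 cylinder at (-0.5, -2) partially overlaps it — only the 25.01 mm² overlap (of its 168.75 mm²) is removed, clipping the outline; the r=8.5 sphere at (1, -2.5) partially overlaps it — only the 13.52 mm² overlap (of its 211.68 mm²) is removed, clipping the outline; the r=4 cylinder at (4.5, 16) lies wholly inside it (removes its full 48.00 mm² and its 24.85 mm outline becomes a hole wall) — area = 710.98 mm². At z = 11.4: the 27.5×29 cube contributes its full rectangle (area 797.50 mm²); the cylinder at (-0.5, -2) is not intersected at this z (z outside [-2, 10]); the sphere at (1, -2.5) is not intersected at this z (|z−center|=8.900 > r=8.5); the cylinder at (4.5, 16): section is a regular 12-gon, circumradius r=4 (area = (12/2)·4.000²·sin(360°/12) = 48.00 mm²); After the difference (first − rest): starting from the 27.5×29 cube (797.50 mm²), the r=4 cylinder at (4.5, 16) lies wholly inside it (removes its full 48.00 mm² and its 24.85 mm outline becomes a hole wall) — area = 749.50 mm². Checking containment: at z = 11.4 the cross-section extends beyond the z = 1.2 cross-section by about 38.52 mm².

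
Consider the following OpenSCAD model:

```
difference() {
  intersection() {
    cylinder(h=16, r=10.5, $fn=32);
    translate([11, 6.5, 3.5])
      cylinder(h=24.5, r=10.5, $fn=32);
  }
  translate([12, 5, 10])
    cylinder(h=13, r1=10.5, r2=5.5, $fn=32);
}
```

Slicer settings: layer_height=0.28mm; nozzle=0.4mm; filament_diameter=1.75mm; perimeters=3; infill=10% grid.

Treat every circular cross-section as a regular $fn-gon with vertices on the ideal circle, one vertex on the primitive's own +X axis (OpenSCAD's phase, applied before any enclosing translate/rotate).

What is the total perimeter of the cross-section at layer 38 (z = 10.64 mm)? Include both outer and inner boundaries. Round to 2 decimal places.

26.25 mm

At z = 10.64 mm: the cylinder: section is a regular 32-gon, circumradius r=10.5 (perimeter = 2·32·10.500·sin(180°/32) = 65.87 mm); the cylinder at (11, 6.5): section is a regular 32-gon, circumradius r=10.5 (perimeter = 2·32·10.500·sin(180°/32) = 65.87 mm); Taking the intersection: the r=10.5 cylinder at (11, 6.5) partially overlaps the r=10.5 cylinder; clipping to the common part keeps 94.37 mm² — boundary = 38.35 mm; the cone at (12, 5): at t=0.049 of its height the radius interpolates to r₁+(r₂−r₁)t = 10.254, giving a regular 32-gon of that circumradius (perimeter = 2·32·10.254·sin(180°/32) = 64.32 mm); Taking the first minus the rest: starting from the result so far, the cone at (12, 5) partially overlaps it — only the 82.45 mm² overlap (of its 328.19 mm²) is removed, clipping the outline — boundary = 26.25 mm. Overall, the cross-section is a single solid region. Total boundary length (outer) = 26.25 mm.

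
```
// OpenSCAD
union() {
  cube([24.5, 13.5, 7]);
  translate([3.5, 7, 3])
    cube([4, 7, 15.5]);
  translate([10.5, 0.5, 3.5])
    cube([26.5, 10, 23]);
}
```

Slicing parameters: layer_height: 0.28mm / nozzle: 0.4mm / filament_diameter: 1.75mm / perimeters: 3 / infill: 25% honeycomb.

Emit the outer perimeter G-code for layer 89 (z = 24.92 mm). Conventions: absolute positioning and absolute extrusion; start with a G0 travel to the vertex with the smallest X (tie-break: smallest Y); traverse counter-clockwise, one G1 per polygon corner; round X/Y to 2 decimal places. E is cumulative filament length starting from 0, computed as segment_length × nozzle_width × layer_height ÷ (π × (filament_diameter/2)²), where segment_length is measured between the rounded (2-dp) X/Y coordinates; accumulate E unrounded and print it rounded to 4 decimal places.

G0 X10.50 Y0.50 Z24.92
G1 X37.00 Y0.50 E1.2340
G1 X37.00 Y10.50 E1.6996
G1 X10.50 Y10.50 E2.9335
G1 X10.50 Y0.50 E3.3992

At z = 24.92 mm: the cube is not intersected at this z (z outside [0, 7]); the cube at (3.5, 7) does not reach this height (z outside [3, 18.5]); the 26.5×10 cube at (10.5, 0.5) contributes its full rectangle; Combining (union): only the 26.5×10 cube at (10.5, 0.5) is present, so the union is just that shape — 1 connected region. The outline is a single polygon with 4 vertices. Extrusion per mm of travel: 0.4 × 0.28 / (π × 0.875²) = 0.046564. Accumulating E over each segment gives final E = 3.3992.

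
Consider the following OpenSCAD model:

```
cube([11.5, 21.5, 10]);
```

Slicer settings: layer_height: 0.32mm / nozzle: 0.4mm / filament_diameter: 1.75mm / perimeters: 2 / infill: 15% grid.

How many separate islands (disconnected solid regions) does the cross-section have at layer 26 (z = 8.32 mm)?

At z = 8.32 mm: the cube (footprint 11.5×21.5) is included at this height. Overall, the cross-section is a single solid region. Island count = 1.

1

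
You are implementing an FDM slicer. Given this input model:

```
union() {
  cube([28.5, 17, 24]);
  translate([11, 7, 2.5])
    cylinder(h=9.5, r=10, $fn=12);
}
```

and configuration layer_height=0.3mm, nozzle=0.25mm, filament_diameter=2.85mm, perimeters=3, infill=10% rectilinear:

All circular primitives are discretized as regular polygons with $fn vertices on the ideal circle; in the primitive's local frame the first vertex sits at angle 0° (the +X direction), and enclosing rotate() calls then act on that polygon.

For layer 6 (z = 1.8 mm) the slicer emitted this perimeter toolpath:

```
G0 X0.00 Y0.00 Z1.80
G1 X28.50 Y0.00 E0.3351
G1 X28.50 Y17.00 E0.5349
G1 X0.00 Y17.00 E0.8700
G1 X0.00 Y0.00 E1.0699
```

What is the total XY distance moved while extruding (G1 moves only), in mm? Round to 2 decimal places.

Sum the Euclidean lengths of each G1 segment: total = 91.00 mm.

91.00 mm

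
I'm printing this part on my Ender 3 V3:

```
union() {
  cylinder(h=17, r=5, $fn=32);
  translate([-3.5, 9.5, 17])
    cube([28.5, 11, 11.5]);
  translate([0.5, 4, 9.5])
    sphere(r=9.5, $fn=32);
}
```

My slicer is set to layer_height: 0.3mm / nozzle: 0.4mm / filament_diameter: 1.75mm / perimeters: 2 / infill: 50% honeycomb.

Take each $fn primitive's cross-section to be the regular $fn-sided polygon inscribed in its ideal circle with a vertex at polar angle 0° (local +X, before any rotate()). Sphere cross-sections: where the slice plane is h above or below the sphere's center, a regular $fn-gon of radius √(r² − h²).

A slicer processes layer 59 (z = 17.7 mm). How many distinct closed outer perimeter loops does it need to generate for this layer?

At z = 17.7 mm: the cylinder does not reach this height (z outside [0, 17]); the 28.5×11 cube at (-3.5, 9.5) contributes its full rectangle; the sphere at (0.5, 4): section is a regular 32-gon, circumradius = √(r²−h²) = √(9.5²−8.2²) = 4.797; Combining (union): the 2 present regions are separate (no shared area or edge), so areas and boundary lengths simply add and each stays a separate island — 2 connected regions. The result has 2 disconnected regions.

2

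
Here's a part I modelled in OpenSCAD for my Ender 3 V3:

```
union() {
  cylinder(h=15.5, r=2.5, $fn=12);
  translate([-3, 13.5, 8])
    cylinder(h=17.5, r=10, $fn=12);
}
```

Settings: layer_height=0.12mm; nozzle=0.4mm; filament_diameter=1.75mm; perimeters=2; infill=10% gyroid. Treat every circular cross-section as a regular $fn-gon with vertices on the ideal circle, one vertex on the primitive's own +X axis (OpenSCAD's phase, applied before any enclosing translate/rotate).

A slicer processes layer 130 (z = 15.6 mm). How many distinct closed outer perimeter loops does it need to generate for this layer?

At z = 15.6 mm: the cylinder is not intersected at this z (z outside [0, 15.5]); the r=10 cylinder at (-3, 13.5) gives a regular 12-gon of circumradius 10 (constant along its height); Combining (union): only the r=10 cylinder at (-3, 13.5) is present, so the union is just that shape — 1 connected region. The result has 1 disconnected region.

1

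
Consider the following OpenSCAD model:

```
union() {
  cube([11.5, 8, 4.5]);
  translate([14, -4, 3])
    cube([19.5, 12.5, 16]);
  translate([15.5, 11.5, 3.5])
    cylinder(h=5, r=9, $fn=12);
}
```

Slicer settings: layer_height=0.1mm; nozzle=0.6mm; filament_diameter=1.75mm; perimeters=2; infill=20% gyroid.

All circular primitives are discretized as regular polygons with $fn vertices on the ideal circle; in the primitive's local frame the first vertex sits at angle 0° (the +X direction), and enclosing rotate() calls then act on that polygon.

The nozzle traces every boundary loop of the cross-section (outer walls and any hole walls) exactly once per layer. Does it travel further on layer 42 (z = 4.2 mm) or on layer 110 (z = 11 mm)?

layer 42 (z = 4.2 mm)

Layer 42 (z = 4.2): the cube is present — its section is the full 11.5×8 rectangle (perimeter 39.00 mm); the cube at (14, -4) is present — its section is the full 19.5×12.5 rectangle (perimeter 64.00 mm); the r=9 cylinder at (15.5, 11.5) contributes a regular 12-gon of circumradius 9 (perimeter = 2·12·9.000·sin(180°/12) = 55.90 mm); Combining (union): the regions partially overlap (shared area 54.69 mm²), so the edge portions inside another operand are dropped and the merged outline is re-measured after clipping — boundary = 116.49 mm. So its perimeter = 116.49 mm. Layer 110 (z = 11): the cube is not intersected at this z (z outside [0, 4.5]); the cube at (14, -4) (footprint 19.5×12.5) is included at this height (perimeter 64.00 mm); the cylinder at (15.5, 11.5) is absent (z outside [3.5, 8.5]); Merging all regions: only the 19.5×12.5 cube at (14, -4) is present, so the union is just that shape — boundary = 64.00 mm. So its perimeter = 64.00 mm. Layer 42 is larger (116.49 vs 64.00 mm).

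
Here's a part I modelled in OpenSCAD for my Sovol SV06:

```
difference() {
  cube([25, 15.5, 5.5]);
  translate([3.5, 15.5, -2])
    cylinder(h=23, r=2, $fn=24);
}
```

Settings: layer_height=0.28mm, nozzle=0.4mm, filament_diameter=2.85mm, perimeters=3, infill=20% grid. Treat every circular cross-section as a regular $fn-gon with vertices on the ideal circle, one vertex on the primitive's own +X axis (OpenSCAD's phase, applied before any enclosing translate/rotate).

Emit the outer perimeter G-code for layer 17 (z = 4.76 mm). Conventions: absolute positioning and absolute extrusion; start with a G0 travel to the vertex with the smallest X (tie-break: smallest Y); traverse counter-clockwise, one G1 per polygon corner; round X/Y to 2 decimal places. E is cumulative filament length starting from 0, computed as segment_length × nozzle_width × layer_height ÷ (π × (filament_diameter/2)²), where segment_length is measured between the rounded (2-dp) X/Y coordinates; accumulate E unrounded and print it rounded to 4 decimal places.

At z = 4.76 mm: the cube (footprint 25×15.5) is included at this height; the cylinder at (3.5, 15.5): section is a regular 24-gon, circumradius r=2; Taking the first minus the rest: starting from the 25×15.5 cube, the r=2 cylinder at (3.5, 15.5) partially overlaps it — only the 6.21 mm² overlap (of its 12.42 mm²) is removed, clipping the outline — 1 connected region. The outline is a single polygon with 17 vertices. Extrusion per mm of travel: 0.4 × 0.28 / (π × 1.425²) = 0.017557. Accumulating E over each segment gives final E = 1.4617.

G0 X0.00 Y0.00 Z4.76
G1 X25.00 Y0.00 E0.4389
G1 X25.00 Y15.50 E0.7110
G1 X5.50 Y15.50 E1.0534
G1 X5.43 Y14.98 E1.0626
G1 X5.23 Y14.50 E1.0717
G1 X4.91 Y14.09 E1.0809
G1 X4.50 Y13.77 E1.0900
G1 X4.02 Y13.57 E1.0991
G1 X3.50 Y13.50 E1.1083
G1 X2.98 Y13.57 E1.1175
G1 X2.50 Y13.77 E1.1267
G1 X2.09 Y14.09 E1.1358
G1 X1.77 Y14.50 E1.1449
G1 X1.57 Y14.98 E1.1541
G1 X1.50 Y15.50 E1.1633
G1 X0.00 Y15.50 E1.1896
G1 X0.00 Y0.00 E1.4617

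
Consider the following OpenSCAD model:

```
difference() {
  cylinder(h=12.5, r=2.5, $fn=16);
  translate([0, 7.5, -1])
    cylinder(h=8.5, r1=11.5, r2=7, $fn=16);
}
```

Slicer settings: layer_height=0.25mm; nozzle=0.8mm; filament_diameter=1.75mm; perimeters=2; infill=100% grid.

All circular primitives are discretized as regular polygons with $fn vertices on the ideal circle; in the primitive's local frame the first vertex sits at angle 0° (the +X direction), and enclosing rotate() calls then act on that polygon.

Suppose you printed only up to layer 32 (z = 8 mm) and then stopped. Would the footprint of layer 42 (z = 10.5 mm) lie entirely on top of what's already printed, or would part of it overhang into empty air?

entirely on top

Compare the two slices. At z = 8: the r=2.5 cylinder gives a regular 16-gon of circumradius 2.5 (constant along its height) (area = (16/2)·2.500²·sin(360°/16) = 19.13 mm²); the cone at (0, 7.5) does not reach this height (z outside [-1, 7.5]); Taking the first minus the rest: none of the subtracted shapes is present at this height, so the r=2.5 cylinder is unchanged — area = 19.13 mm². At z = 10.5: the r=2.5 cylinder contributes a regular 16-gon of circumradius 2.5 (area = (16/2)·2.500²·sin(360°/16) = 19.13 mm²); the cone at (0, 7.5) is not intersected at this z (z outside [-1, 7.5]); Taking the first minus the rest: none of the subtracted shapes is present at this height, so the r=2.5 cylinder is unchanged — area = 19.13 mm². Checking containment: the cross-section at z = 10.5 is a subset of the cross-section at z = 8.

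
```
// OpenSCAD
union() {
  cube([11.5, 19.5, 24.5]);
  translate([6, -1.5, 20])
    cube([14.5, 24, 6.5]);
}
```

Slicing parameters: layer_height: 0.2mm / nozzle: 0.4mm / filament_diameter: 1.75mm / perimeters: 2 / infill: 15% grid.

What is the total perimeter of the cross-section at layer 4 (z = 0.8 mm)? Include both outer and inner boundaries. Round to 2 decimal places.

62.00 mm

At z = 0.8 mm: the cube (footprint 11.5×19.5) is included at this height (perimeter 62.00 mm); the cube at (6, -1.5) is absent (z outside [20, 26.5]); Taking the union: only the 11.5×19.5 cube is present, so the union is just that shape — boundary = 62.00 mm. Overall, the cross-section is a single solid region. Total boundary length (outer) = 62.00 mm.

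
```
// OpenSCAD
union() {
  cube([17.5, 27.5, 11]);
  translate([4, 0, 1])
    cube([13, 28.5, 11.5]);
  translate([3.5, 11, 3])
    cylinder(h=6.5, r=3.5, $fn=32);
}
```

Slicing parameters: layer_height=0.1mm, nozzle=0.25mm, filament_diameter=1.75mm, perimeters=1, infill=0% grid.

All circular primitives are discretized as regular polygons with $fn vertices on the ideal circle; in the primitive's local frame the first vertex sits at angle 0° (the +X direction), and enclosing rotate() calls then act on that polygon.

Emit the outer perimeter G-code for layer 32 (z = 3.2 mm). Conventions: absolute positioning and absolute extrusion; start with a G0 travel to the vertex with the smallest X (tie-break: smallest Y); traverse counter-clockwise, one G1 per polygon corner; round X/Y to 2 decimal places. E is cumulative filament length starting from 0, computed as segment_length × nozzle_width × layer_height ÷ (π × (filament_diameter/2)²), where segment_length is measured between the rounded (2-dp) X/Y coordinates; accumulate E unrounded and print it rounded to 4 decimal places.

At z = 3.2 mm: the cube is present — its section is the full 17.5×27.5 rectangle; the 13×28.5 cube at (4, 0) contributes its full rectangle; the r=3.5 cylinder at (3.5, 11) contributes a regular 32-gon of circumradius 3.5; Taking the union: the regions partially overlap (shared area 395.74 mm²), so overlapping operands fuse into one piece — 1 connected region. The outline is a single polygon with 8 vertices. Extrusion per mm of travel: 0.25 × 0.1 / (π × 0.875²) = 0.010394. Accumulating E over each segment gives final E = 0.9562.

G0 X0.00 Y0.00 Z3.20
G1 X17.50 Y0.00 E0.1819
G1 X17.50 Y27.50 E0.4677
G1 X17.00 Y27.50 E0.4729
G1 X17.00 Y28.50 E0.4833
G1 X4.00 Y28.50 E0.6184
G1 X4.00 Y27.50 E0.6288
G1 X0.00 Y27.50 E0.6704
G1 X0.00 Y0.00 E0.9562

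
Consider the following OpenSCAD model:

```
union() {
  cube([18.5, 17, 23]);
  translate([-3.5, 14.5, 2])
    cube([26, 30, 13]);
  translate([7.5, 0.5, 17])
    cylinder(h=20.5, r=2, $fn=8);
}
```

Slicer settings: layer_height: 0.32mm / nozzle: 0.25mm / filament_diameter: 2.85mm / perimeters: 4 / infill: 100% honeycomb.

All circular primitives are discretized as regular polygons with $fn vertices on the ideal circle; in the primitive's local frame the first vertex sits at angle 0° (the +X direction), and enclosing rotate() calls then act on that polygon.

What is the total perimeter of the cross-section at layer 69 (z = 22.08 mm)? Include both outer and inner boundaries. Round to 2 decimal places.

At z = 22.08 mm: the cube (footprint 18.5×17) is included at this height (perimeter 71.00 mm); the cube at (-3.5, 14.5) is absent (z outside [2, 15]); the r=2 cylinder at (7.5, 0.5) contributes a regular 8-gon of circumradius 2 (perimeter = 2·8·2.000·sin(180°/8) = 12.25 mm); Taking the union: the regions partially overlap (shared area 7.55 mm²), so the edge portions inside another operand are dropped and the merged outline is re-measured after clipping — boundary = 72.45 mm. Overall, the cross-section is a single solid region. Total boundary length (outer) = 72.45 mm.

72.45 mm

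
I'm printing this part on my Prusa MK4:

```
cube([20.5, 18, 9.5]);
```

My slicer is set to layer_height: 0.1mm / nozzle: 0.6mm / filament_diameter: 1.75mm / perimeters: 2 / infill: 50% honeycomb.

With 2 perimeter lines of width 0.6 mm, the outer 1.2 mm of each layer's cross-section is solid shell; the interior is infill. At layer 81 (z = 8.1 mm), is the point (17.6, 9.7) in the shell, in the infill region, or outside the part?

At z = 8.1 mm: the 20.5×18 cube contributes its full rectangle. Overall, the cross-section is a single solid region. The nearest boundary edge runs (20.50, 0.00)→(20.50, 18.00); distance from the point to it = 2.90 mm. The point is inside the cross-section and 2.90 mm from the nearest boundary — more than the 1.2 mm shell width (2 × 0.6), so it's in the infill interior.

infill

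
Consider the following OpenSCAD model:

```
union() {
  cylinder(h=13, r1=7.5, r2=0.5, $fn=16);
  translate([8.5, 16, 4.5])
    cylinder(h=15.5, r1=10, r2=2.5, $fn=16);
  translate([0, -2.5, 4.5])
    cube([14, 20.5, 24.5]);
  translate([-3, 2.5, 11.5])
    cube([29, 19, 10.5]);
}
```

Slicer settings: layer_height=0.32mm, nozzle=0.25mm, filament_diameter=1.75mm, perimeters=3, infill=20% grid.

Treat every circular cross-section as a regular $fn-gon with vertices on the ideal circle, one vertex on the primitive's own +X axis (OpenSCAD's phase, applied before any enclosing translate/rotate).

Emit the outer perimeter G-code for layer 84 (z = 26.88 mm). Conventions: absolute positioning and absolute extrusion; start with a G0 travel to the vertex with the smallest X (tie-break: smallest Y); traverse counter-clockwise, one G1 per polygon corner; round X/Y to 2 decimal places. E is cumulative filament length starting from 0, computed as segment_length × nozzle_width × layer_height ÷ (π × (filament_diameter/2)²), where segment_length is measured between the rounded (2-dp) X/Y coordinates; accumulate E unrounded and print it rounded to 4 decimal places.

G0 X0.00 Y-2.50 Z26.88
G1 X14.00 Y-2.50 E0.4656
G1 X14.00 Y18.00 E1.1475
G1 X0.00 Y18.00 E1.6131
G1 X0.00 Y-2.50 E2.2949

At z = 26.88 mm: the cone is not intersected at this z (z outside [0, 13]); the cone at (8.5, 16) is absent (z outside [4.5, 20]); the 14×20.5 cube at (0, -2.5) contributes its full rectangle; the cube at (-3, 2.5) is not intersected at this z (z outside [11.5, 22]); Merging all regions: only the 14×20.5 cube at (0, -2.5) is present, so the union is just that shape — 1 connected region. The outline is a single polygon with 4 vertices. Extrusion per mm of travel: 0.25 × 0.32 / (π × 0.875²) = 0.033260. Accumulating E over each segment gives final E = 2.2949.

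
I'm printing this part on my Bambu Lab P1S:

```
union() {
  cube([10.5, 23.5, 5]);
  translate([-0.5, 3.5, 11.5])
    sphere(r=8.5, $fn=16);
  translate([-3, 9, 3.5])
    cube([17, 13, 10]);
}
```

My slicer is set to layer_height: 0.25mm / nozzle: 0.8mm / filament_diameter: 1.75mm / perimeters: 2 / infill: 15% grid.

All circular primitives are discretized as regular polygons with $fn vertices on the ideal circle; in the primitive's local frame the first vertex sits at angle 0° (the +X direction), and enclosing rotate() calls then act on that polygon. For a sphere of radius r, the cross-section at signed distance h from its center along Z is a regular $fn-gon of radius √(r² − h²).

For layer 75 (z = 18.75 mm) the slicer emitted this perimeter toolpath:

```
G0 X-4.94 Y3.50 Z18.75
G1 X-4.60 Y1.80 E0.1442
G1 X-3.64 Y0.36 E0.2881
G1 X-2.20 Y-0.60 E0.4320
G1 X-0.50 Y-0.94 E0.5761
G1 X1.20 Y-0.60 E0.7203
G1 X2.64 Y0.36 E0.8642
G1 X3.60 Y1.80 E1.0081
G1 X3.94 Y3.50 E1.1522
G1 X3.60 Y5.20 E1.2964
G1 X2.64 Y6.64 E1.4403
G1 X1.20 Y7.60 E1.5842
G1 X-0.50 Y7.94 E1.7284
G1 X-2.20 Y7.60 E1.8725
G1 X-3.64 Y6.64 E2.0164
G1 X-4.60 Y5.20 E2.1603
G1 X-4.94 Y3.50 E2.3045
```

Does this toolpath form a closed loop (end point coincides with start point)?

yes

Start point (G0): (-4.94, 3.50). End point (last G1): the path returns to the start — closed.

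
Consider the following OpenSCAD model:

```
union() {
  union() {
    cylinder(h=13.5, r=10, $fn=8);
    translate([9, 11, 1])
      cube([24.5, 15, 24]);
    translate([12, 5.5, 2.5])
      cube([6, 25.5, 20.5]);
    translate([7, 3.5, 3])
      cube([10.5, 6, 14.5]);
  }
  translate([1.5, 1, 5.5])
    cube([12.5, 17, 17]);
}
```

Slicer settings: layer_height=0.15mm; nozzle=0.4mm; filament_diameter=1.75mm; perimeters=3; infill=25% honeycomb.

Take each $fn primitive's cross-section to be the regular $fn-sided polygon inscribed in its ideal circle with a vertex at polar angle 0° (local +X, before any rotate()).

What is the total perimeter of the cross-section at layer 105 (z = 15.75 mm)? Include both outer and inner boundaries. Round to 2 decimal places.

124.00 mm

At z = 15.75 mm: the cylinder does not reach this height (z outside [0, 13.5]); the cube at (9, 11) is present — its section is the full 24.5×15 rectangle (perimeter 79.00 mm); the 6×25.5 cube at (12, 5.5) contributes its full rectangle (perimeter 63.00 mm); the 10.5×6 cube at (7, 3.5) contributes its full rectangle (perimeter 33.00 mm); Combining (union): the regions partially overlap (shared area 112.00 mm²), so the edge portions inside another operand are dropped and the merged outline is re-measured after clipping — boundary = 114.00 mm; the cube at (1.5, 1) (footprint 12.5×17) is included at this height (perimeter 59.00 mm); Combining (union): the regions partially overlap (shared area 80.00 mm²), so the edge portions inside another operand are dropped and the merged outline is re-measured after clipping — boundary = 124.00 mm. Overall, the cross-section is a single solid region. Total boundary length (outer) = 124.00 mm.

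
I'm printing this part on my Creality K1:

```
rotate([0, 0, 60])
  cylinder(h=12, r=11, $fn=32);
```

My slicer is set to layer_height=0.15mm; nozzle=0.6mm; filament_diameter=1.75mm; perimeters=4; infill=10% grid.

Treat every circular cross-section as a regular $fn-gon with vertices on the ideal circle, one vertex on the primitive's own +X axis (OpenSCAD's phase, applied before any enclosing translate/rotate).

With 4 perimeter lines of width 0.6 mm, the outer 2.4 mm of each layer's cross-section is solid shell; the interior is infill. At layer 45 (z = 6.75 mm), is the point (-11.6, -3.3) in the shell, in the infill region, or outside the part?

At z = 6.75 mm: the r=11 cylinder contributes a regular 32-gon of circumradius 11; (rotated 60° about Z; rotation is an isometry so areas/perimeters/island counts are preserved). Overall, the cross-section is a single solid region. Undo the 60° rotation: the query point maps to (-8.658, 8.396) in the un-rotated model frame. The nearest boundary edge runs (-7.78, 7.78)→(-9.15, 6.11); distance from the point to it = 1.07 mm. The point is not inside any of the regions above, so it lies outside the cross-section (1.07 mm from the nearest boundary).

outside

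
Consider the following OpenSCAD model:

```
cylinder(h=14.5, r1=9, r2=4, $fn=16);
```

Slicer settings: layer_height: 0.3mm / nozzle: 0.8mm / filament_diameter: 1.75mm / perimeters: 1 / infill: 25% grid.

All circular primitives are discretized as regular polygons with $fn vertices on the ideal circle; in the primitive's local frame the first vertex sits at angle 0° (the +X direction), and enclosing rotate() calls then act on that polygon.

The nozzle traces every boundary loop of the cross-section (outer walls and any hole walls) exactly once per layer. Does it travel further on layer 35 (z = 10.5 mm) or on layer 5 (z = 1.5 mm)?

layer 5 (z = 1.5 mm)

Layer 35 (z = 10.5): the cone (r1=9→r2=4) has section circumradius 5.379 here — a regular 16-gon (perimeter = 2·16·5.379·sin(180°/16) = 33.58 mm). So its perimeter = 33.58 mm. Layer 5 (z = 1.5): the cone contributes a regular 16-gon of circumradius 8.483 (interpolated between r1=9 and r2=4 at t=0.103) (perimeter = 2·16·8.483·sin(180°/16) = 52.96 mm). So its perimeter = 52.96 mm. Layer 5 is larger (52.96 vs 33.58 mm).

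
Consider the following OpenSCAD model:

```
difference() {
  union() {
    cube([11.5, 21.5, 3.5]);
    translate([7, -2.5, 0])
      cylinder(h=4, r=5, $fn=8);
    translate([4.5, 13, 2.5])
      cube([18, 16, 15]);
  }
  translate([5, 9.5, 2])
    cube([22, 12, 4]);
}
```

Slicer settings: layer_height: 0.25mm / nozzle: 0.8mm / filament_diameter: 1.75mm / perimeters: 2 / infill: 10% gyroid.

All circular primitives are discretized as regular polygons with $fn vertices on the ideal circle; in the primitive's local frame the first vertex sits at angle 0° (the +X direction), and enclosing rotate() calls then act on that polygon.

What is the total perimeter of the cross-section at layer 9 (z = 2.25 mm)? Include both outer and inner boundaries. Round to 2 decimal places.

78.79 mm

At z = 2.25 mm: the 11.5×21.5 cube contributes its full rectangle (perimeter 66.00 mm); the r=5 cylinder at (7, -2.5) contributes a regular 8-gon of circumradius 5 (perimeter = 2·8·5.000·sin(180°/8) = 30.61 mm); the cube at (4.5, 13) does not reach this height (z outside [2.5, 17.5]); Combining (union): the regions partially overlap (shared area 12.94 mm²), so the edge portions inside another operand are dropped and the merged outline is re-measured after clipping — boundary = 78.79 mm; the cube at (5, 9.5) is present — its section is the full 22×12 rectangle (perimeter 68.00 mm); Subtracting the remaining from the first: starting from that combined region, the 22×12 cube at (5, 9.5) partially overlaps it — only the 78.00 mm² overlap (of its 264.00 mm²) is removed, clipping the outline — boundary = 78.79 mm. Overall, the cross-section is a single solid region. Total boundary length (outer) = 78.79 mm.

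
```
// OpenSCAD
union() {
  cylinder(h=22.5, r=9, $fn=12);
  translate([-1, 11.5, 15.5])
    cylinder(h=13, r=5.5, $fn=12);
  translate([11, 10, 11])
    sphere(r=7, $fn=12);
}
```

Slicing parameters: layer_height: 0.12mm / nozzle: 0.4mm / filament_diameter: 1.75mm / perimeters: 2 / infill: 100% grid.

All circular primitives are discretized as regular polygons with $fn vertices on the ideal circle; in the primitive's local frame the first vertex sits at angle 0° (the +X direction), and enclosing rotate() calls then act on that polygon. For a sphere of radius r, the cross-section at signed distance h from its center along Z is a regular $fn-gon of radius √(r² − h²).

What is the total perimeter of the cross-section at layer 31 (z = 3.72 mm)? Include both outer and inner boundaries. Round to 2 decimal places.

At z = 3.72 mm: the r=9 cylinder contributes a regular 12-gon of circumradius 9 (perimeter = 2·12·9.000·sin(180°/12) = 55.90 mm); the cylinder at (-1, 11.5) is not intersected at this z (z outside [15.5, 28.5]); the sphere at (11, 10) is not intersected at this z (|z−center|=7.280 > r=7); Combining (union): only the r=9 cylinder is present, so the union is just that shape — boundary = 55.90 mm. Overall, the cross-section is a single solid region. Total boundary length (outer) = 55.90 mm.

55.90 mm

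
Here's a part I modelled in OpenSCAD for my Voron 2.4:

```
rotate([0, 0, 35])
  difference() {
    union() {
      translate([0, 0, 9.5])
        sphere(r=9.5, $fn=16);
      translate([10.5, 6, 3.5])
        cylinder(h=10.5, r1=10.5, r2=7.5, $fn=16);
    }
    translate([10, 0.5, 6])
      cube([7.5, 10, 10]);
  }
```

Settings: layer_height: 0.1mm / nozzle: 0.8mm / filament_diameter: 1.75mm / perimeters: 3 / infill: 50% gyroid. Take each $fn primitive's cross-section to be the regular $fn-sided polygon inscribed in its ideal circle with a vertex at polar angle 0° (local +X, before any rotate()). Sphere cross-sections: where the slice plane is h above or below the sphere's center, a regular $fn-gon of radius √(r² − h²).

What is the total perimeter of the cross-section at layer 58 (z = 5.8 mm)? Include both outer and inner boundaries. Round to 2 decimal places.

At z = 5.8 mm: the r=9.5 sphere slices to a regular 16-gon of circumradius 8.750 (√(r²−h²) with h=3.7 from center) (perimeter = 2·16·8.750·sin(180°/16) = 54.62 mm); the cone at (10.5, 6): at t=0.219 of its height the radius interpolates to r₁+(r₂−r₁)t = 9.843, giving a regular 16-gon of that circumradius (perimeter = 2·16·9.843·sin(180°/16) = 61.45 mm); Taking the union: the regions partially overlap (shared area 59.74 mm²), so the edge portions inside another operand are dropped and the merged outline is re-measured after clipping — boundary = 84.71 mm; the cube at (10, 0.5) does not reach this height (z outside [6, 16]); After the difference (first − rest): none of the subtracted shapes is present at this height, so that combined region is unchanged — boundary = 84.71 mm; (whole slice rotated 35° about Z — lengths, areas and connectivity unchanged). Overall, the cross-section is a single solid region. Total boundary length (outer) = 84.71 mm.

84.71 mm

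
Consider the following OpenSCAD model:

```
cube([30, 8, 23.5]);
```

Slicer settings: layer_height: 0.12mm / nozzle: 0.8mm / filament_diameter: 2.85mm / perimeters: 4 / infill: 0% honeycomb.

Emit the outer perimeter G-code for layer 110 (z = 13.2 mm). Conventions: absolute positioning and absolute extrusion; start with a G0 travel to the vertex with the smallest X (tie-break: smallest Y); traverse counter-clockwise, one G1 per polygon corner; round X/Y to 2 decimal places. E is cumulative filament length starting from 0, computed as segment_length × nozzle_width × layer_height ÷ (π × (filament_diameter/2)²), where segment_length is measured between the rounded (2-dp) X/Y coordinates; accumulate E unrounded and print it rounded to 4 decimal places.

G0 X0.00 Y0.00 Z13.20
G1 X30.00 Y0.00 E0.4515
G1 X30.00 Y8.00 E0.5718
G1 X0.00 Y8.00 E1.0233
G1 X0.00 Y0.00 E1.1437

At z = 13.2 mm: the cube is present — its section is the full 30×8 rectangle. The outline is a single polygon with 4 vertices. Extrusion per mm of travel: 0.8 × 0.12 / (π × 1.425²) = 0.015048. Accumulating E over each segment gives final E = 1.1437.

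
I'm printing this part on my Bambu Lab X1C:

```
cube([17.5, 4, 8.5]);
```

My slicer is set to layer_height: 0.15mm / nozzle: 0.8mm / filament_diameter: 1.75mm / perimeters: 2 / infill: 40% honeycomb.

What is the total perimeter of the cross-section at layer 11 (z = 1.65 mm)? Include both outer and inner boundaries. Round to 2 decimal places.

43.00 mm

At z = 1.65 mm: the cube (footprint 17.5×4) is included at this height (perimeter 43.00 mm). Overall, the cross-section is a single solid region. Total boundary length (outer) = 43.00 mm.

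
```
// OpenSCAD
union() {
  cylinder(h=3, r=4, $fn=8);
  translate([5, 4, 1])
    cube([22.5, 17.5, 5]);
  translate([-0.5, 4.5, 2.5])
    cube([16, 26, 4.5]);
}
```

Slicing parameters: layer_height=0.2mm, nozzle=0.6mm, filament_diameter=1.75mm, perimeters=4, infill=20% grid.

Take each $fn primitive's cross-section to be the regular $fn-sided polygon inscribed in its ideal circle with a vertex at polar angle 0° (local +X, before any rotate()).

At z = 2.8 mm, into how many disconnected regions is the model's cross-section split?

2

At z = 2.8 mm: the r=4 cylinder gives a regular 8-gon of circumradius 4 (constant along its height); the cube at (5, 4) is present — its section is the full 22.5×17.5 rectangle; the 16×26 cube at (-0.5, 4.5) contributes its full rectangle; Taking the union: the regions partially overlap (shared area 178.50 mm²), so overlapping operands fuse into one piece — 2 connected regions. The result has 2 disconnected regions.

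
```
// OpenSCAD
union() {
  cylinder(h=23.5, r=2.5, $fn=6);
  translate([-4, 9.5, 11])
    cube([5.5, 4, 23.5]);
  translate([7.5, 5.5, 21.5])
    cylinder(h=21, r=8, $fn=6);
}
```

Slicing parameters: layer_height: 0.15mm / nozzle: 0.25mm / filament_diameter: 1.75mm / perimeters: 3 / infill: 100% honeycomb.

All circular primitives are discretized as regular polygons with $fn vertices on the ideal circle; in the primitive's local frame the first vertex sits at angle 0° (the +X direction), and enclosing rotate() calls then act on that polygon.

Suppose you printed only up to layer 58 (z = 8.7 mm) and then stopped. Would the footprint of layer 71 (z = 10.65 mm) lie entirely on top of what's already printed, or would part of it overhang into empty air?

entirely on top

Compare the two slices. At z = 8.7: the r=2.5 cylinder contributes a regular 6-gon of circumradius 2.5 (area = (6/2)·2.500²·sin(360°/6) = 16.24 mm²); the cube at (-4, 9.5) does not reach this height (z outside [11, 34.5]); the cylinder at (7.5, 5.5) is not intersected at this z (z outside [21.5, 42.5]); Combining (union): only the r=2.5 cylinder is present, so the union is just that shape — area = 16.24 mm². At z = 10.65: the cylinder: section is a regular 6-gon, circumradius r=2.5 (area = (6/2)·2.500²·sin(360°/6) = 16.24 mm²); the cube at (-4, 9.5) is absent (z outside [11, 34.5]); the cylinder at (7.5, 5.5) is absent (z outside [21.5, 42.5]); Taking the union: only the r=2.5 cylinder is present, so the union is just that shape — area = 16.24 mm². Checking containment: the cross-section at z = 10.65 is a subset of the cross-section at z = 8.7.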